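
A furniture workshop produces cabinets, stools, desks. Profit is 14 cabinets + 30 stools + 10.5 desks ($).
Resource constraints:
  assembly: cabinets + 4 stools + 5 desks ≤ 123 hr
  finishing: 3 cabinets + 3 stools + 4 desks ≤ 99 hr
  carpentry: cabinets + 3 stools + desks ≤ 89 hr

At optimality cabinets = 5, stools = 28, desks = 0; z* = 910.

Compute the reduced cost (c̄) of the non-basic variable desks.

-5.5

At the optimum: assembly uses 117 of 123 (slack = 6); finishing uses 99 of 99 (binding); carpentry uses 89 of 89 (binding).
Slack constraints have shadow price 0 (complementary slackness).
Dual feasibility on the basic columns requires 3·y_finishing + 1·y_carpentry = 14, 3·y_finishing + 3·y_carpentry = 30.
Solving: y_finishing = 2, y_carpentry = 8.
Reduced cost of desks: c₃ − yᵀa₃ = 10.5 − (2·4 + 8·1) = 10.5 − 16 = -5.5.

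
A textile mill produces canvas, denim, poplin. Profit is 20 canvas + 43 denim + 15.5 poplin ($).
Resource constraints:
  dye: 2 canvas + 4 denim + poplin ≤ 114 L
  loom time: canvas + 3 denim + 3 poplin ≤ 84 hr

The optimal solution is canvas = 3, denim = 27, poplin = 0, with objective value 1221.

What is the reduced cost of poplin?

Check each constraint at x*: dye 114/114 (tight); loom time 84/84 (tight).
From A_Bᵀ y = c: 2·y_dye + 1·y_loom time = 20; 4·y_dye + 3·y_loom time = 43.
This yields shadow prices y_dye = 8.5, y_loom time = 3.
Reduced cost of poplin: c₃ − yᵀa₃ = 15.5 − (8.5·1 + 3·3) = 15.5 − 17.5 = -2.

-2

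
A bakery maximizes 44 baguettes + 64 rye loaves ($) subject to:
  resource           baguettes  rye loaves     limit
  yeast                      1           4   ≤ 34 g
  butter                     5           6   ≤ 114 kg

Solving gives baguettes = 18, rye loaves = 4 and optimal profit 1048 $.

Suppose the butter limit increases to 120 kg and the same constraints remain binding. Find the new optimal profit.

At the optimum: yeast uses 34 of 34 (binding); butter uses 114 of 114 (binding).
The binding rows give the dual system: 1·y_yeast + 5·y_butter = 44 and 4·y_yeast + 6·y_butter = 64.
→ y_yeast = 4 and y_butter = 8.
Δz = y_butter·Δb = 8 × (6) = 48, so new z* = 1048 + 48 = 1096.

1096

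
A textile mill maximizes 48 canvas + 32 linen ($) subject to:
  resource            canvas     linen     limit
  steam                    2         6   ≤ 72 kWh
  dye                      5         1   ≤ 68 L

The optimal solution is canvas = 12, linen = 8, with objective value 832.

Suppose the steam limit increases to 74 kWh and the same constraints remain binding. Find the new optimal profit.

840

Check each constraint at x*: steam 72/72 (tight); dye 68/68 (tight).
Dual feasibility on the basic columns requires 2·y_steam + 5·y_dye = 48, 6·y_steam + 1·y_dye = 32.
Solving: y_steam = 4, y_dye = 8.
Δz = y_steam·Δb = 4 × (2) = 8, so new z* = 832 + 8 = 840.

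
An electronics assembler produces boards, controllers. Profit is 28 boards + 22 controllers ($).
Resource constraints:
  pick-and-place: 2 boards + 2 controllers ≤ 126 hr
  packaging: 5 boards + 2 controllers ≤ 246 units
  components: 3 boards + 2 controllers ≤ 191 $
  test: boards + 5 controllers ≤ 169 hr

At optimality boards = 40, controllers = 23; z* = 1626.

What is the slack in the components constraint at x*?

25

components used = 3·40 + 2·23 = 166; slack = 191 − 166 = 25.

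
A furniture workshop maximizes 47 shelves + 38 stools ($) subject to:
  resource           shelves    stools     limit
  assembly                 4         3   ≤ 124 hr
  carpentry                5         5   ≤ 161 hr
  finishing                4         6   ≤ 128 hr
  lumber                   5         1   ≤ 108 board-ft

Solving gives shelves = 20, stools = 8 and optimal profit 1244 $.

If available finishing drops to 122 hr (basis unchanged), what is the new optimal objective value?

1211

Binding: finishing and lumber. Non-binding: assembly (20 unused), carpentry (21 unused).
Slack constraints have shadow price 0 (complementary slackness).
Dual feasibility on the basic columns requires 4·y_finishing + 5·y_lumber = 47, 6·y_finishing + 1·y_lumber = 38.
This yields shadow prices y_finishing = 5.5, y_lumber = 5.
Δz = y_finishing·Δb = 5.5 × (-6) = -33, so new z* = 1244 − 33 = 1211.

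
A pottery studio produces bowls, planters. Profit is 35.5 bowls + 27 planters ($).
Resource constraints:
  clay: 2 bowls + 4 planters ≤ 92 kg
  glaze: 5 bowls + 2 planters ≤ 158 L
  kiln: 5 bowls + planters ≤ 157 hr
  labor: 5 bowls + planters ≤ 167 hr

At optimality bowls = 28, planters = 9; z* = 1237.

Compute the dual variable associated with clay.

4

Binding: clay and glaze. Non-binding: kiln (8 unused), labor (18 unused).
Since kiln, labor are not tight, their duals are 0.
From A_Bᵀ y = c: 2·y_clay + 5·y_glaze = 35.5; 4·y_clay + 2·y_glaze = 27.
Solving: y_clay = 4, y_glaze = 5.5.
Shadow price of clay = 4.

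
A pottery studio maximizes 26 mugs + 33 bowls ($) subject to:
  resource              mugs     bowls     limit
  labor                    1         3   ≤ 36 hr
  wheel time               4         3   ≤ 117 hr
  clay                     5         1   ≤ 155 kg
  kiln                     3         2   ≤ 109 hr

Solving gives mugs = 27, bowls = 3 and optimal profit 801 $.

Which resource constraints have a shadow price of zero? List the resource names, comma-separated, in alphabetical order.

clay, kiln

labor: 36/36 (binding)
wheel time: 117/117 (binding)
clay: 138/155 (slack 17)
kiln: 87/109 (slack 22)
By complementary slackness, a constraint with positive slack has shadow price 0 → clay, kiln.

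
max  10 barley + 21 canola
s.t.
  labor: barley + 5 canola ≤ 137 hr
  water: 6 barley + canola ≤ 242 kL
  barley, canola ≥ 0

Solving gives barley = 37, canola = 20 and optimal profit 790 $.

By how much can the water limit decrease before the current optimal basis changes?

Binding constraints: labor, water. The basis is B = [[1,5],[6,1]] with det -29.
Per unit decrease in water, x* moves by d = (-0.1724, 0.0345).
The basis stays optimal until barley reaches 0; allowable decrease = 214.6 kL.

214.6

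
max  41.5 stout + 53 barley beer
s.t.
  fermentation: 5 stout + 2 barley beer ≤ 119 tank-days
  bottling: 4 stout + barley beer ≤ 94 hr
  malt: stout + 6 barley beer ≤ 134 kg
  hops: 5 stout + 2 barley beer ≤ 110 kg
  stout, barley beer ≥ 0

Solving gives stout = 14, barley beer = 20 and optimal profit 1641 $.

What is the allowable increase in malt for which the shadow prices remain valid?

196

Binding constraints: malt, hops. The basis is B = [[1,6],[5,2]] with det -28.
Per unit increase in malt, x* moves by d = (-0.0714, 0.1786).
The basis stays optimal until stout reaches 0; allowable increase = 196 kg.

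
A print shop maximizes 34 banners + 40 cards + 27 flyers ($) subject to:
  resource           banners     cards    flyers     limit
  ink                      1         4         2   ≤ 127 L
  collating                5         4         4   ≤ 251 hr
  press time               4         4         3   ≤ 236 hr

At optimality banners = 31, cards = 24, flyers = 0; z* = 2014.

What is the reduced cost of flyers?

-5

At the optimum: ink uses 127 of 127 (binding); collating uses 251 of 251 (binding); press time uses 220 of 236 (slack = 16).
Slack constraints have shadow price 0 (complementary slackness).
Dual feasibility on the basic columns requires 1·y_ink + 5·y_collating = 34, 4·y_ink + 4·y_collating = 40.
Solving: y_ink = 4, y_collating = 6.
Reduced cost of flyers: c₃ − yᵀa₃ = 27 − (4·2 + 6·4) = 27 − 32 = -5.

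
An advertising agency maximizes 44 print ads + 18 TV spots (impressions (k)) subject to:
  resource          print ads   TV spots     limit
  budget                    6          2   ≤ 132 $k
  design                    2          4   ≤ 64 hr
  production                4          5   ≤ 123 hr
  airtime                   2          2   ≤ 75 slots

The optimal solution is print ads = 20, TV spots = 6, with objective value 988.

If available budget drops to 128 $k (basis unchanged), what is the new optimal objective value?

Check each constraint at x*: budget 132/132 (tight); design 64/64 (tight); production 110/123 (slack 13); airtime 52/75 (slack 23).
Since production, airtime are not tight, their duals are 0.
The binding rows give the dual system: 6·y_budget + 2·y_design = 44 and 2·y_budget + 4·y_design = 18.
→ y_budget = 7 and y_design = 1.
Δz = y_budget·Δb = 7 × (-4) = -28, so new z* = 988 − 28 = 960.

960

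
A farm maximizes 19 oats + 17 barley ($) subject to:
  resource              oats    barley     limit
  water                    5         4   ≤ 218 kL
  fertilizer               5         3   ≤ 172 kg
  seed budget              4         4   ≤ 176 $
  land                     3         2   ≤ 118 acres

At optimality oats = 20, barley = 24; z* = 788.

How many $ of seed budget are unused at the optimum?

seed budget used = 4·20 + 4·24 = 176; slack = 176 − 176 = 0.

0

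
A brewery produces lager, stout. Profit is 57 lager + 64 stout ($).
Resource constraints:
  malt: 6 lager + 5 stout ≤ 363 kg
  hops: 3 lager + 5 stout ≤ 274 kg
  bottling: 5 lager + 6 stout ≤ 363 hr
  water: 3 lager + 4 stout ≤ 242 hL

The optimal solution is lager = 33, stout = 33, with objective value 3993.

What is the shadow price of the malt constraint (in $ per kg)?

2

Check each constraint at x*: malt 363/363 (tight); hops 264/274 (slack 10); bottling 363/363 (tight); water 231/242 (slack 11).
By complementary slackness, y = 0 for the non-binding constraints.
The binding rows give the dual system: 6·y_malt + 5·y_bottling = 57 and 5·y_malt + 6·y_bottling = 64.
Solving: y_malt = 2, y_bottling = 9.
Shadow price of malt = 2.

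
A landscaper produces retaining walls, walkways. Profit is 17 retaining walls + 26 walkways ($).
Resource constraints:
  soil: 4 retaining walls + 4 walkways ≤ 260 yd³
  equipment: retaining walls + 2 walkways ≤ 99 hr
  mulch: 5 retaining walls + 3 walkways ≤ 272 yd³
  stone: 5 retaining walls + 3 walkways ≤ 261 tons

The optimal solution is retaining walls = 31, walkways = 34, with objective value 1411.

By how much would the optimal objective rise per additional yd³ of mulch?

0

Check each constraint at x*: soil 260/260 (tight); equipment 99/99 (tight); mulch 257/272 (slack 15); stone 257/261 (slack 4).
Slack constraints have shadow price 0 (complementary slackness).
Dual feasibility on the basic columns requires 4·y_soil + 1·y_equipment = 17, 4·y_soil + 2·y_equipment = 26.
Solving: y_soil = 2, y_equipment = 9.
Shadow price of mulch = 0.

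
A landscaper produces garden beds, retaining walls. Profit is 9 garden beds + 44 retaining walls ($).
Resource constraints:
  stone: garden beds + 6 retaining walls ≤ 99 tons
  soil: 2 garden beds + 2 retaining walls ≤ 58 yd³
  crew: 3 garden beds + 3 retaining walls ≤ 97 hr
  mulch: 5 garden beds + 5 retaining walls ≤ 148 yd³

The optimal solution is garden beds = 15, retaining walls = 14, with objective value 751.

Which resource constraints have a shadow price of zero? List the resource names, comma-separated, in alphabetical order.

crew, mulch

stone: 99/99 (binding)
soil: 58/58 (binding)
crew: 87/97 (slack 10)
mulch: 145/148 (slack 3)
By complementary slackness, a constraint with positive slack has shadow price 0 → crew, mulch.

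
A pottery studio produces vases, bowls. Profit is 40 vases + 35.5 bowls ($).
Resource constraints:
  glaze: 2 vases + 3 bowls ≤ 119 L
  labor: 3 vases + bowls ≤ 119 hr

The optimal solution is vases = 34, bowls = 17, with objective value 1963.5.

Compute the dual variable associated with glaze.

9.5

At the optimum: glaze uses 119 of 119 (binding); labor uses 119 of 119 (binding).
The binding rows give the dual system: 2·y_glaze + 3·y_labor = 40 and 3·y_glaze + 1·y_labor = 35.5.
This yields shadow prices y_glaze = 9.5, y_labor = 7.
Shadow price of glaze = 9.5.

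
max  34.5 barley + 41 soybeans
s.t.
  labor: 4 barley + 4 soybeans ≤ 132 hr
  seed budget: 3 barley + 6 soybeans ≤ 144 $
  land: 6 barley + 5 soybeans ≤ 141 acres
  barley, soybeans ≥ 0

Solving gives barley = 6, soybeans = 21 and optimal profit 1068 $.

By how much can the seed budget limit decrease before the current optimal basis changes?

Binding constraints: seed budget, land. The basis is B = [[3,6],[6,5]] with det -21.
Per unit decrease in seed budget, x* moves by d = (0.2381, -0.2857).
The basis stays optimal until soybeans reaches 0; allowable decrease = 73.5 $.

73.5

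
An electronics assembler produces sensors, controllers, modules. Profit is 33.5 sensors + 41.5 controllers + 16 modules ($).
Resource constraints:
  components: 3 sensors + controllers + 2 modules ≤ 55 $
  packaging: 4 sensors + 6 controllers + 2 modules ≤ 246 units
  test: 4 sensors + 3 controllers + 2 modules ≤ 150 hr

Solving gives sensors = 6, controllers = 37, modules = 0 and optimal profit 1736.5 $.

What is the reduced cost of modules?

Check each constraint at x*: components 55/55 (tight); packaging 246/246 (tight); test 135/150 (slack 15).
By complementary slackness, y = 0 for the non-binding constraint.
The binding rows give the dual system: 3·y_components + 4·y_packaging = 33.5 and 1·y_components + 6·y_packaging = 41.5.
→ y_components = 2.5 and y_packaging = 6.5.
Reduced cost of modules: c₃ − yᵀa₃ = 16 − (2.5·2 + 6.5·2) = 16 − 18 = -2.

-2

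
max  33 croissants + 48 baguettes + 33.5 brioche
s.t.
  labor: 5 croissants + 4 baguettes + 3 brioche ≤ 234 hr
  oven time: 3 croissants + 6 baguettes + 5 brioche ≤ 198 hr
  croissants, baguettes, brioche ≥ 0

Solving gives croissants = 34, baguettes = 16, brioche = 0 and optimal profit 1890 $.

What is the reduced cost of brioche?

At the optimum: labor uses 234 of 234 (binding); oven time uses 198 of 198 (binding).
The binding rows give the dual system: 5·y_labor + 3·y_oven time = 33 and 4·y_labor + 6·y_oven time = 48.
→ y_labor = 3 and y_oven time = 6.
Reduced cost of brioche: c₃ − yᵀa₃ = 33.5 − (3·3 + 6·5) = 33.5 − 39 = -5.5.

-5.5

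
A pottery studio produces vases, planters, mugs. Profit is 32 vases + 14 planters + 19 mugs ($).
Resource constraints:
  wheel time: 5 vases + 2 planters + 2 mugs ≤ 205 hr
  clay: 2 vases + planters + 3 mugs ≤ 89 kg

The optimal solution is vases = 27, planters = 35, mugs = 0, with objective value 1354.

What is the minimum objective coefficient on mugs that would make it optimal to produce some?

26

At the optimum: wheel time uses 205 of 205 (binding); clay uses 89 of 89 (binding).
Dual feasibility on the basic columns requires 5·y_wheel time + 2·y_clay = 32, 2·y_wheel time + 1·y_clay = 14.
Solving: y_wheel time = 4, y_clay = 6.
mugs enters the basis when its profit ≥ yᵀa₃ = 4·2 + 6·3 = 26.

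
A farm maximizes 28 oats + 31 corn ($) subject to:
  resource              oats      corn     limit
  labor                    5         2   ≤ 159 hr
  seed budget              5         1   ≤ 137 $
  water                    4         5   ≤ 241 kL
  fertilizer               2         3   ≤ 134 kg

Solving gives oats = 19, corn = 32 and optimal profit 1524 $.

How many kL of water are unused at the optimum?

water used = 4·19 + 5·32 = 236; slack = 241 − 236 = 5.

5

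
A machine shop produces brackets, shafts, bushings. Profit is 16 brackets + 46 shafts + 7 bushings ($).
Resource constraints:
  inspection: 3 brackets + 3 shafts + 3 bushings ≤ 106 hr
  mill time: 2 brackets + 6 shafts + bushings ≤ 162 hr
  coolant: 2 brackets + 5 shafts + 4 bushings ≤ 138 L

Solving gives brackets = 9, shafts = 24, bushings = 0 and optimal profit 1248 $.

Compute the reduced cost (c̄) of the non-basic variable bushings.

-7

Check each constraint at x*: inspection 99/106 (slack 7); mill time 162/162 (tight); coolant 138/138 (tight).
Slack constraints have shadow price 0 (complementary slackness).
Dual feasibility on the basic columns requires 2·y_mill time + 2·y_coolant = 16, 6·y_mill time + 5·y_coolant = 46.
→ y_mill time = 6 and y_coolant = 2.
Reduced cost of bushings: c₃ − yᵀa₃ = 7 − (6·1 + 2·4) = 7 − 14 = -7.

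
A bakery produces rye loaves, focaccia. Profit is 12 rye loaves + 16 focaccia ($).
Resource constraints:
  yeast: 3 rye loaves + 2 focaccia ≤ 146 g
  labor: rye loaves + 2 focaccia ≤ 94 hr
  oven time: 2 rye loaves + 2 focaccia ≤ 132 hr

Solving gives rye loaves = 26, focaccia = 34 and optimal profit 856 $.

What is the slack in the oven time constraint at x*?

oven time used = 2·26 + 2·34 = 120; slack = 132 − 120 = 12.

12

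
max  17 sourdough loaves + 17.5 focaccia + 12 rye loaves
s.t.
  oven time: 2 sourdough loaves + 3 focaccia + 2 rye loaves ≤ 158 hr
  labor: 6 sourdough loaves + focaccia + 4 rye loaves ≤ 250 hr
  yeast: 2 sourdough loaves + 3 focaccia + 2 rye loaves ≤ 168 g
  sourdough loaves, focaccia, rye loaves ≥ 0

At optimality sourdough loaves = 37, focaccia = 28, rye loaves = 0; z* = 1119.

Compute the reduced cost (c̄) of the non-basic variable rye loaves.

-3

Binding: oven time and labor. Non-binding: yeast (10 unused).
Since yeast is not tight, its dual is 0.
From A_Bᵀ y = c: 2·y_oven time + 6·y_labor = 17; 3·y_oven time + 1·y_labor = 17.5.
This yields shadow prices y_oven time = 5.5, y_labor = 1.
Reduced cost of rye loaves: c₃ − yᵀa₃ = 12 − (5.5·2 + 1·4) = 12 − 15 = -3.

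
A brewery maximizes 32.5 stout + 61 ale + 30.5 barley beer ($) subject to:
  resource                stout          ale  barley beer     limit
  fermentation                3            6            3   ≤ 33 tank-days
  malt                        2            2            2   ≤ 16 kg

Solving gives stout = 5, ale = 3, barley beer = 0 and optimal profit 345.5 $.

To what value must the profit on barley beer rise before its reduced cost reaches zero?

32.5

At the optimum: fermentation uses 33 of 33 (binding); malt uses 16 of 16 (binding).
Dual feasibility on the basic columns requires 3·y_fermentation + 2·y_malt = 32.5, 6·y_fermentation + 2·y_malt = 61.
This yields shadow prices y_fermentation = 9.5, y_malt = 2.
barley beer enters the basis when its profit ≥ yᵀa₃ = 9.5·3 + 2·2 = 32.5.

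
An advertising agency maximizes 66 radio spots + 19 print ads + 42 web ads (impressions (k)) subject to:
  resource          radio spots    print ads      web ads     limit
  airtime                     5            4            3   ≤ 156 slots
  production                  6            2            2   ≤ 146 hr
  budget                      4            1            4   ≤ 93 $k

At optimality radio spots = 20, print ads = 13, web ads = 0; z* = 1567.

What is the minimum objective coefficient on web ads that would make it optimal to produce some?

At the optimum: airtime uses 152 of 156 (slack = 4); production uses 146 of 146 (binding); budget uses 93 of 93 (binding).
By complementary slackness, y = 0 for the non-binding constraint.
Dual feasibility on the basic columns requires 6·y_production + 4·y_budget = 66, 2·y_production + 1·y_budget = 19.
Solving: y_production = 5, y_budget = 9.
web ads enters the basis when its profit ≥ yᵀa₃ = 5·2 + 9·4 = 46.

46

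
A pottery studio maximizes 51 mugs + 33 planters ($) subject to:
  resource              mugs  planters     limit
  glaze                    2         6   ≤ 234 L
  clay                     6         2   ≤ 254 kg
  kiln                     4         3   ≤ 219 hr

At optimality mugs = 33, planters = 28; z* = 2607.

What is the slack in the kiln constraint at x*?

3

kiln used = 4·33 + 3·28 = 216; slack = 219 − 216 = 3.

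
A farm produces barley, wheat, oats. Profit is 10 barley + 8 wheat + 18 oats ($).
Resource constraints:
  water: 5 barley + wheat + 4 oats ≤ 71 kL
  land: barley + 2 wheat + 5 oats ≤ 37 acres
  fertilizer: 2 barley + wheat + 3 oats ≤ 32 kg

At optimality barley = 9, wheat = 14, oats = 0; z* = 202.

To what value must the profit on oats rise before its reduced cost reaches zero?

Binding: land and fertilizer. Non-binding: water (12 unused).
Since water is not tight, its dual is 0.
The binding rows give the dual system: 1·y_land + 2·y_fertilizer = 10 and 2·y_land + 1·y_fertilizer = 8.
→ y_land = 2 and y_fertilizer = 4.
oats enters the basis when its profit ≥ yᵀa₃ = 2·5 + 4·3 = 22.

22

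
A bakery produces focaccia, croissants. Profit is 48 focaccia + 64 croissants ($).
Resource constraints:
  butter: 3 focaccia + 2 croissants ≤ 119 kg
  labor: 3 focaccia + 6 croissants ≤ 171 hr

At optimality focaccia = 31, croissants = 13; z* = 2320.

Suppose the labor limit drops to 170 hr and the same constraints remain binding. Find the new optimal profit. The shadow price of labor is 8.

2312

Δb = -1, so new z* = 2320 + (8)·(-1) = 2320 − 8 = 2312.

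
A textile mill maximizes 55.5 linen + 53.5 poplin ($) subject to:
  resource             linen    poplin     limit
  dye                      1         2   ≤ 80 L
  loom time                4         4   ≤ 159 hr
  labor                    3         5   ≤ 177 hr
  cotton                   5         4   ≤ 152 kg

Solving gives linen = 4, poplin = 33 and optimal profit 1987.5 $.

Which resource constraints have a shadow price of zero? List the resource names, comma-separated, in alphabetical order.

dye: 70/80 (slack 10)
loom time: 148/159 (slack 11)
labor: 177/177 (binding)
cotton: 152/152 (binding)
By complementary slackness, a constraint with positive slack has shadow price 0 → dye, loom time.

dye, loom time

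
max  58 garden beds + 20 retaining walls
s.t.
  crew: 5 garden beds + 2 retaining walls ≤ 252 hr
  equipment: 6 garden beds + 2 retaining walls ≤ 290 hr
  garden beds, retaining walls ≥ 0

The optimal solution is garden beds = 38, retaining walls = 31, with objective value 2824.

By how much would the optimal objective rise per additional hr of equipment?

Check each constraint at x*: crew 252/252 (tight); equipment 290/290 (tight).
The binding rows give the dual system: 5·y_crew + 6·y_equipment = 58 and 2·y_crew + 2·y_equipment = 20.
Solving: y_crew = 2, y_equipment = 8.
Shadow price of equipment = 8.

8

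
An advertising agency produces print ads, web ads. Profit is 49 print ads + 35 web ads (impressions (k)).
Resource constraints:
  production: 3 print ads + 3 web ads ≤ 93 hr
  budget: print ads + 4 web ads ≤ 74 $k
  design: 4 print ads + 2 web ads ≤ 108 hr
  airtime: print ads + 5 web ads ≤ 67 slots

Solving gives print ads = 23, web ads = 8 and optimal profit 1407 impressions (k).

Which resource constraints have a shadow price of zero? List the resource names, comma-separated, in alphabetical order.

airtime, budget

production: 93/93 (binding)
budget: 55/74 (slack 19)
design: 108/108 (binding)
airtime: 63/67 (slack 4)
By complementary slackness, a constraint with positive slack has shadow price 0 → airtime, budget.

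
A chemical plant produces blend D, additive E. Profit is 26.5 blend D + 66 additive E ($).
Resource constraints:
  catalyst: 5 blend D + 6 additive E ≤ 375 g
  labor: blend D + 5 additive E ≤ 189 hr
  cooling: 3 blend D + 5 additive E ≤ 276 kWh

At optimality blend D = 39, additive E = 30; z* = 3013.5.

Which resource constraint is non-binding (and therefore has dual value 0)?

cooling

catalyst: 375/375 (binding)
labor: 189/189 (binding)
cooling: 267/276 (slack 9)
By complementary slackness, a constraint with positive slack has shadow price 0 → cooling.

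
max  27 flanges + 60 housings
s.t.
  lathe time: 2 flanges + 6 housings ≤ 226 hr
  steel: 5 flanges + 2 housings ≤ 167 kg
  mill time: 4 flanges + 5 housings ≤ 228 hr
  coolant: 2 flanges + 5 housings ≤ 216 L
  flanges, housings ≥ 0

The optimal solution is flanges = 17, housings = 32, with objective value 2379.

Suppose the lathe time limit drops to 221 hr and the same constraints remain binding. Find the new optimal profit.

At the optimum: lathe time uses 226 of 226 (binding); steel uses 149 of 167 (slack = 18); mill time uses 228 of 228 (binding); coolant uses 194 of 216 (slack = 22).
By complementary slackness, y = 0 for the non-binding constraints.
From A_Bᵀ y = c: 2·y_lathe time + 4·y_mill time = 27; 6·y_lathe time + 5·y_mill time = 60.
This yields shadow prices y_lathe time = 7.5, y_mill time = 3.
Δz = y_lathe time·Δb = 7.5 × (-5) = -37.5, so new z* = 2379 − 37.5 = 2341.5.

2341.5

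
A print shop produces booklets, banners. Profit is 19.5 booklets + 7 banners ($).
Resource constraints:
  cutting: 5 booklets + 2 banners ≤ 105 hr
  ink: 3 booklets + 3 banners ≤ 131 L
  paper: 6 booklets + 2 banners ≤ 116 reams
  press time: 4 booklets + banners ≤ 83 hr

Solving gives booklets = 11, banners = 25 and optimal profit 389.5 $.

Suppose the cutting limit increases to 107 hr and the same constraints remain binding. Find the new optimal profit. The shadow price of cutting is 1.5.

Δb = 2, so new z* = 389.5 + (1.5)·(2) = 389.5 + 3 = 392.5.

392.5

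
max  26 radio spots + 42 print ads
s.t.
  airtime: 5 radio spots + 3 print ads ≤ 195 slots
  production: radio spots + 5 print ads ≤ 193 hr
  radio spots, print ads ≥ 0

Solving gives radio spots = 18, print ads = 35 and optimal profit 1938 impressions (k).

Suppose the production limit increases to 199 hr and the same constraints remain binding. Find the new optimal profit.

1974

At the optimum: airtime uses 195 of 195 (binding); production uses 193 of 193 (binding).
Dual feasibility on the basic columns requires 5·y_airtime + 1·y_production = 26, 3·y_airtime + 5·y_production = 42.
This yields shadow prices y_airtime = 4, y_production = 6.
Δz = y_production·Δb = 6 × (6) = 36, so new z* = 1938 + 36 = 1974.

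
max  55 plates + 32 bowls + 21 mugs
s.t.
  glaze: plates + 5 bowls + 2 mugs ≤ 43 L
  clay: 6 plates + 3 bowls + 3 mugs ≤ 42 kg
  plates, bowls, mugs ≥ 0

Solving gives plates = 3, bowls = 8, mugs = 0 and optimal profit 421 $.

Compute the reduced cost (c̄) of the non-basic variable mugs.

Check each constraint at x*: glaze 43/43 (tight); clay 42/42 (tight).
The binding rows give the dual system: 1·y_glaze + 6·y_clay = 55 and 5·y_glaze + 3·y_clay = 32.
→ y_glaze = 1 and y_clay = 9.
Reduced cost of mugs: c₃ − yᵀa₃ = 21 − (1·2 + 9·3) = 21 − 29 = -8.

-8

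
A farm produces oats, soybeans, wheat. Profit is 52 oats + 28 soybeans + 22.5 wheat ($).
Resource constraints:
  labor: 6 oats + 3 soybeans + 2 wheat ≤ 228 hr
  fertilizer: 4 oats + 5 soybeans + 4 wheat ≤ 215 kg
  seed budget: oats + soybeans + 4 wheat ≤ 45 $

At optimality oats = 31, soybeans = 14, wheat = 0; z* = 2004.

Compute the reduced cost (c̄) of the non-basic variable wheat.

Binding: labor and seed budget. Non-binding: fertilizer (21 unused).
Slack constraints have shadow price 0 (complementary slackness).
Dual feasibility on the basic columns requires 6·y_labor + 1·y_seed budget = 52, 3·y_labor + 1·y_seed budget = 28.
→ y_labor = 8 and y_seed budget = 4.
Reduced cost of wheat: c₃ − yᵀa₃ = 22.5 − (8·2 + 4·4) = 22.5 − 32 = -9.5.

-9.5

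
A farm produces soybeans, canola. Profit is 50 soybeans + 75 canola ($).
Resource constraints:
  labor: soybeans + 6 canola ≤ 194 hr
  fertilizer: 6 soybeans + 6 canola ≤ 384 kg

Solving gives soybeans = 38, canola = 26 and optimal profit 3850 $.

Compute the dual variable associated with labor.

5

Check each constraint at x*: labor 194/194 (tight); fertilizer 384/384 (tight).
Dual feasibility on the basic columns requires 1·y_labor + 6·y_fertilizer = 50, 6·y_labor + 6·y_fertilizer = 75.
→ y_labor = 5 and y_fertilizer = 7.5.
Shadow price of labor = 5.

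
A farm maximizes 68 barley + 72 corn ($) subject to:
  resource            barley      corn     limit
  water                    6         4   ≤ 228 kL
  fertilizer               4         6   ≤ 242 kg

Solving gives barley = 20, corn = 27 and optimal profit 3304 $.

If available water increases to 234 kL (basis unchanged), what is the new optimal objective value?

Both water and fertilizer are binding at x*.
The binding rows give the dual system: 6·y_water + 4·y_fertilizer = 68 and 4·y_water + 6·y_fertilizer = 72.
This yields shadow prices y_water = 6, y_fertilizer = 8.
Δz = y_water·Δb = 6 × (6) = 36, so new z* = 3304 + 36 = 3340.

3340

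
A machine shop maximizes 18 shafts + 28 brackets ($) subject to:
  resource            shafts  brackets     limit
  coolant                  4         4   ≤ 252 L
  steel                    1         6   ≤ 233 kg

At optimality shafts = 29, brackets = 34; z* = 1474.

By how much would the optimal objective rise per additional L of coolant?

Both coolant and steel are binding at x*.
The binding rows give the dual system: 4·y_coolant + 1·y_steel = 18 and 4·y_coolant + 6·y_steel = 28.
This yields shadow prices y_coolant = 4, y_steel = 2.
Shadow price of coolant = 4.

4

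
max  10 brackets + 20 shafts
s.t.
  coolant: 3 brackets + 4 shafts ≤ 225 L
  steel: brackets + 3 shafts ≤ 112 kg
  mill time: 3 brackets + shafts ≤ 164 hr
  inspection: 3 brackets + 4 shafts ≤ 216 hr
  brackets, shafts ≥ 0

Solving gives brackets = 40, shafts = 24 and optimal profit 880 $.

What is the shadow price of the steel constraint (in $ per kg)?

Binding: steel and inspection. Non-binding: coolant (9 unused), mill time (20 unused).
Since coolant, mill time are not tight, their duals are 0.
The binding rows give the dual system: 1·y_steel + 3·y_inspection = 10 and 3·y_steel + 4·y_inspection = 20.
→ y_steel = 4 and y_inspection = 2.
Shadow price of steel = 4.

4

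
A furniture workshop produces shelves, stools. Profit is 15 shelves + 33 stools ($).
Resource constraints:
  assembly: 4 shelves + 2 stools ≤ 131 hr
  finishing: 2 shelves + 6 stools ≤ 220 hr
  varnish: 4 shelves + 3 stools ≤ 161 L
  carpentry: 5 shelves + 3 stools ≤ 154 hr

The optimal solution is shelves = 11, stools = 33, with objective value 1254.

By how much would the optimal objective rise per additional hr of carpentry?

At the optimum: assembly uses 110 of 131 (slack = 21); finishing uses 220 of 220 (binding); varnish uses 143 of 161 (slack = 18); carpentry uses 154 of 154 (binding).
Slack constraints have shadow price 0 (complementary slackness).
The binding rows give the dual system: 2·y_finishing + 5·y_carpentry = 15 and 6·y_finishing + 3·y_carpentry = 33.
This yields shadow prices y_finishing = 5, y_carpentry = 1.
Shadow price of carpentry = 1.

1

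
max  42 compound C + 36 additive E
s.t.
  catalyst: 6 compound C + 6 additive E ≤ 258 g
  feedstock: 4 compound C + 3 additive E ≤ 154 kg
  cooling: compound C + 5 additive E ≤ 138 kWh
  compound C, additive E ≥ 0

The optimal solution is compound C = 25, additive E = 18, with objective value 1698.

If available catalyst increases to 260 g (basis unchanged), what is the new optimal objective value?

Binding: catalyst and feedstock. Non-binding: cooling (23 unused).
By complementary slackness, y = 0 for the non-binding constraint.
Dual feasibility on the basic columns requires 6·y_catalyst + 4·y_feedstock = 42, 6·y_catalyst + 3·y_feedstock = 36.
Solving: y_catalyst = 3, y_feedstock = 6.
Δz = y_catalyst·Δb = 3 × (2) = 6, so new z* = 1698 + 6 = 1704.

1704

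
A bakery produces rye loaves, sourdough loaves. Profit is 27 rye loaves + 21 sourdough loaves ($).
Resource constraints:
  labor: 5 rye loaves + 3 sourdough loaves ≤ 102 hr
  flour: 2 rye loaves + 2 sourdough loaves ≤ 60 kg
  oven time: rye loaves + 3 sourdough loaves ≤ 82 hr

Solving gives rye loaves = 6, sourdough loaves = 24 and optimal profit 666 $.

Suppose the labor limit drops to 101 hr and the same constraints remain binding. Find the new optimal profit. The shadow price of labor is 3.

663

Δb = -1, so new z* = 666 + (3)·(-1) = 666 − 3 = 663.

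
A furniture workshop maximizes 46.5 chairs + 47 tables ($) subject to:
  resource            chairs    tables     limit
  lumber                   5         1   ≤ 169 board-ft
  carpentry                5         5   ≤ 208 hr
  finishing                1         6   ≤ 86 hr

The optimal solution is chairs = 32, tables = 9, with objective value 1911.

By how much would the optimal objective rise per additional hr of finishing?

At the optimum: lumber uses 169 of 169 (binding); carpentry uses 205 of 208 (slack = 3); finishing uses 86 of 86 (binding).
By complementary slackness, y = 0 for the non-binding constraint.
The binding rows give the dual system: 5·y_lumber + 1·y_finishing = 46.5 and 1·y_lumber + 6·y_finishing = 47.
Solving: y_lumber = 8, y_finishing = 6.5.
Shadow price of finishing = 6.5.

6.5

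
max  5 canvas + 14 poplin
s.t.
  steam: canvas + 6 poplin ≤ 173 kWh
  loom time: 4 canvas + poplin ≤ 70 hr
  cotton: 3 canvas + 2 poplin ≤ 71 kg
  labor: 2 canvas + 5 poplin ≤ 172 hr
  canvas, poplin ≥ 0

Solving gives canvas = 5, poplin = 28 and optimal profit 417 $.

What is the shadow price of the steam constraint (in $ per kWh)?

2

Binding: steam and cotton. Non-binding: loom time (22 unused), labor (22 unused).
Since loom time, labor are not tight, their duals are 0.
From A_Bᵀ y = c: 1·y_steam + 3·y_cotton = 5; 6·y_steam + 2·y_cotton = 14.
This yields shadow prices y_steam = 2, y_cotton = 1.
Shadow price of steam = 2.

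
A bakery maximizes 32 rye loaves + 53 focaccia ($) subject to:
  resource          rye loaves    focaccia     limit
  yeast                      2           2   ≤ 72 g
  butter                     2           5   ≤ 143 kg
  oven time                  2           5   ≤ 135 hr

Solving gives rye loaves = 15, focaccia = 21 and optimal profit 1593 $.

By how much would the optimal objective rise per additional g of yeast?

9

Binding: yeast and oven time. Non-binding: butter (8 unused).
Since butter is not tight, its dual is 0.
Dual feasibility on the basic columns requires 2·y_yeast + 2·y_oven time = 32, 2·y_yeast + 5·y_oven time = 53.
→ y_yeast = 9 and y_oven time = 7.
Shadow price of yeast = 9.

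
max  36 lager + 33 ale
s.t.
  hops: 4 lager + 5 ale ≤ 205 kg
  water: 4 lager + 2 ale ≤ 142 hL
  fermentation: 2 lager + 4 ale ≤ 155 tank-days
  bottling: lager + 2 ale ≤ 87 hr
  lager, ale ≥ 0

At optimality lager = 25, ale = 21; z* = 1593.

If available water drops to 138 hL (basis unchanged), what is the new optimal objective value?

1577

At the optimum: hops uses 205 of 205 (binding); water uses 142 of 142 (binding); fermentation uses 134 of 155 (slack = 21); bottling uses 67 of 87 (slack = 20).
Slack constraints have shadow price 0 (complementary slackness).
The binding rows give the dual system: 4·y_hops + 4·y_water = 36 and 5·y_hops + 2·y_water = 33.
Solving: y_hops = 5, y_water = 4.
Δz = y_water·Δb = 4 × (-4) = -16, so new z* = 1593 − 16 = 1577.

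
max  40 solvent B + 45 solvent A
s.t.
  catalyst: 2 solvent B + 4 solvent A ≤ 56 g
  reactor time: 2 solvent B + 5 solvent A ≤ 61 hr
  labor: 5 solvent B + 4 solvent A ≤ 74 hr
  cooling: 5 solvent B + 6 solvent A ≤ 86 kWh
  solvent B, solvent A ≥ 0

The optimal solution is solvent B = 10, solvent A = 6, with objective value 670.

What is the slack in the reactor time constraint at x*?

11

reactor time used = 2·10 + 5·6 = 50; slack = 61 − 50 = 11.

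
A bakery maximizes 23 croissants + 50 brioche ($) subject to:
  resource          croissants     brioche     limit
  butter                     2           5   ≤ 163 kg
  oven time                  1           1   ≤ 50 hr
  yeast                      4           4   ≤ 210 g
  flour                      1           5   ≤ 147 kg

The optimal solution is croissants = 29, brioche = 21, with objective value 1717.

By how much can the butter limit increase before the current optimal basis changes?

Binding constraints: butter, oven time. The basis is B = [[2,5],[1,1]] with det -3.
Per unit increase in butter, x* moves by d = (-0.3333, 0.3333).
The basis stays optimal until flour becomes binding; allowable increase = 9.75 kg.

9.75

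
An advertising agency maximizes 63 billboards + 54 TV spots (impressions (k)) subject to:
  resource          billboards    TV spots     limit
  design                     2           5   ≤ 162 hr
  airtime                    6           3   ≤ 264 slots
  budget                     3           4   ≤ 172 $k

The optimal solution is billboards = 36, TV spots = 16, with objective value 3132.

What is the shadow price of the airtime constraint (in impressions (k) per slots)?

6

At the optimum: design uses 152 of 162 (slack = 10); airtime uses 264 of 264 (binding); budget uses 172 of 172 (binding).
Slack constraints have shadow price 0 (complementary slackness).
The binding rows give the dual system: 6·y_airtime + 3·y_budget = 63 and 3·y_airtime + 4·y_budget = 54.
This yields shadow prices y_airtime = 6, y_budget = 9.
Shadow price of airtime = 6.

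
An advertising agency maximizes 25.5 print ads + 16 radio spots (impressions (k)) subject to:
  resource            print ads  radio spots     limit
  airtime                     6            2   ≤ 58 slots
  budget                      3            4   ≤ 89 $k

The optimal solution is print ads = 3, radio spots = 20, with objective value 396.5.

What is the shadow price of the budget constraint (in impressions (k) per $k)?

Check each constraint at x*: airtime 58/58 (tight); budget 89/89 (tight).
From A_Bᵀ y = c: 6·y_airtime + 3·y_budget = 25.5; 2·y_airtime + 4·y_budget = 16.
Solving: y_airtime = 3, y_budget = 2.5.
Shadow price of budget = 2.5.

2.5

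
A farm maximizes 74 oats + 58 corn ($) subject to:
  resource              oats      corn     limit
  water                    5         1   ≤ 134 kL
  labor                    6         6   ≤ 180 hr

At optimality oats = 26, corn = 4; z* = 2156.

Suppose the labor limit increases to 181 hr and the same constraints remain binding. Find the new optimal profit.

At the optimum: water uses 134 of 134 (binding); labor uses 180 of 180 (binding).
The binding rows give the dual system: 5·y_water + 6·y_labor = 74 and 1·y_water + 6·y_labor = 58.
→ y_water = 4 and y_labor = 9.
Δz = y_labor·Δb = 9 × (1) = 9, so new z* = 2156 + 9 = 2165.

2165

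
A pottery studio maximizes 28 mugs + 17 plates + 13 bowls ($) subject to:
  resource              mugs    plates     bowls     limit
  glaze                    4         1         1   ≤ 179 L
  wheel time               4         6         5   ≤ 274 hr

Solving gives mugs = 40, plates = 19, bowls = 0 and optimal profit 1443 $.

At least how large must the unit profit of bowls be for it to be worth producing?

15

At the optimum: glaze uses 179 of 179 (binding); wheel time uses 274 of 274 (binding).
Dual feasibility on the basic columns requires 4·y_glaze + 4·y_wheel time = 28, 1·y_glaze + 6·y_wheel time = 17.
This yields shadow prices y_glaze = 5, y_wheel time = 2.
bowls enters the basis when its profit ≥ yᵀa₃ = 5·1 + 2·5 = 15.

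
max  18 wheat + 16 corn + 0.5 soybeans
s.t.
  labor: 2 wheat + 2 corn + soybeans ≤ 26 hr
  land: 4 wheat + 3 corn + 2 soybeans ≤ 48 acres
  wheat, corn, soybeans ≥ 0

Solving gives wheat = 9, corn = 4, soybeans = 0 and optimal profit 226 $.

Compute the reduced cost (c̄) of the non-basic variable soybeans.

-8.5

At the optimum: labor uses 26 of 26 (binding); land uses 48 of 48 (binding).
From A_Bᵀ y = c: 2·y_labor + 4·y_land = 18; 2·y_labor + 3·y_land = 16.
Solving: y_labor = 5, y_land = 2.
Reduced cost of soybeans: c₃ − yᵀa₃ = 0.5 − (5·1 + 2·2) = 0.5 − 9 = -8.5.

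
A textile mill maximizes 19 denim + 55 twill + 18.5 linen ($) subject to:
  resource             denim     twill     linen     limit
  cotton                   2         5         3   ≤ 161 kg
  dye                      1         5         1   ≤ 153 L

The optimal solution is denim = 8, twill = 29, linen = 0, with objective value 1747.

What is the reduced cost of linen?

Check each constraint at x*: cotton 161/161 (tight); dye 153/153 (tight).
The binding rows give the dual system: 2·y_cotton + 1·y_dye = 19 and 5·y_cotton + 5·y_dye = 55.
This yields shadow prices y_cotton = 8, y_dye = 3.
Reduced cost of linen: c₃ − yᵀa₃ = 18.5 − (8·3 + 3·1) = 18.5 − 27 = -8.5.

-8.5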